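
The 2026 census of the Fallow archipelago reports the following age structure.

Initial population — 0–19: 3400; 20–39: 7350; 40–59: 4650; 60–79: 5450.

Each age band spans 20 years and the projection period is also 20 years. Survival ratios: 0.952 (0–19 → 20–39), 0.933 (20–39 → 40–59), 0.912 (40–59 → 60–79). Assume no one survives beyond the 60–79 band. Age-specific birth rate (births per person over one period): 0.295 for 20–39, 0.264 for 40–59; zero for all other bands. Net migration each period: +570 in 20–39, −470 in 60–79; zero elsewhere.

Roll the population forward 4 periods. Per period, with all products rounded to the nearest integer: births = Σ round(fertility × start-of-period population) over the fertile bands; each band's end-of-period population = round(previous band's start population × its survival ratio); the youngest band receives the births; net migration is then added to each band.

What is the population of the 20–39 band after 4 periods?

2531

Let group 1 be 0–19 through group 4 = 60–79.
— Period 1 —
Births: 7350 × 0.295 = 2168 ; 4650 × 0.264 = 1228 → total 3396
Group 2: 3400 × 0.952 = 3237
Group 3: 7350 × 0.933 = 6858
Group 4: 4650 × 0.912 = 4241
Net migration: Group 2 + 570 → 3807; Group 4 − 470 → 3771
Giving 3396 / 3807 / 6858 / 3771.
— Period 2 —
Births: 3807 × 0.295 = 1123 ; 6858 × 0.264 = 1811 → total 2934
Group 2: 3396 × 0.952 = 3233
Group 3: 3807 × 0.933 = 3552
Group 4: 6858 × 0.912 = 6254
Net migration: Group 2 + 570 → 3803; Group 4 − 470 → 5784
Giving 2934 / 3803 / 3552 / 5784.
— Period 3 —
Births: 3803 × 0.295 = 1122 ; 3552 × 0.264 = 938 → total 2060
Group 2: 2934 × 0.952 = 2793
Group 3: 3803 × 0.933 = 3548
Group 4: 3552 × 0.912 = 3239
Net migration: Group 2 + 570 → 3363; Group 4 − 470 → 2769
Giving 2060 / 3363 / 3548 / 2769.
— Period 4 —
Births: 3363 × 0.295 = 992 ; 3548 × 0.264 = 937 → total 1929
Group 2: 2060 × 0.952 = 1961
Group 3: 3363 × 0.933 = 3138
Group 4: 3548 × 0.912 = 3236
Net migration: Group 2 + 570 → 2531; Group 4 − 470 → 2766
Giving 1929 / 2531 / 3138 / 2766.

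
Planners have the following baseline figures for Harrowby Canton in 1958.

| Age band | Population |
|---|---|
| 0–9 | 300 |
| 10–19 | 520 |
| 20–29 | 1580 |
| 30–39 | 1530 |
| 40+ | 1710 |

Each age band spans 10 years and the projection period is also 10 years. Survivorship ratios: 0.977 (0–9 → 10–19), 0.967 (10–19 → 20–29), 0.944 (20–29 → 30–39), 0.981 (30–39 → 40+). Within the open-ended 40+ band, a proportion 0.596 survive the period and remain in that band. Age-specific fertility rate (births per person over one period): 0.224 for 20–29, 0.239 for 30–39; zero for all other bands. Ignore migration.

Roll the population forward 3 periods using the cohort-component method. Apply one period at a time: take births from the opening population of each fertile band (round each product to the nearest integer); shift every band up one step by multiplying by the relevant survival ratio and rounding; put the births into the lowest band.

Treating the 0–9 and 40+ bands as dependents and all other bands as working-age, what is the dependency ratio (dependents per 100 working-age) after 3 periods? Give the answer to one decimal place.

171.5

[period 1]
Births: 1580 × 0.224 = 354  |  1530 × 0.239 = 366 — total 720
10–19: 300 × 0.977 = 293
20–29: 520 × 0.967 = 503
30–39: 1580 × 0.944 = 1492
40+: 1530 × 0.981 + 1710 × 0.596 = 1501 + 1019 = 2520
Population now: 0–9=720, 10–19=293, 20–29=503, 30–39=1492, 40+=2520
[period 2]
Births: 503 × 0.224 = 113  |  1492 × 0.239 = 357 — total 470
10–19: 720 × 0.977 = 703
20–29: 293 × 0.967 = 283
30–39: 503 × 0.944 = 475
40+: 1492 × 0.981 + 2520 × 0.596 = 1464 + 1502 = 2966
Population now: 0–9=470, 10–19=703, 20–29=283, 30–39=475, 40+=2966
[period 3]
Births: 283 × 0.224 = 63  |  475 × 0.239 = 114 — total 177
10–19: 470 × 0.977 = 459
20–29: 703 × 0.967 = 680
30–39: 283 × 0.944 = 267
40+: 475 × 0.981 + 2966 × 0.596 = 466 + 1768 = 2234
Population now: 0–9=177, 10–19=459, 20–29=680, 30–39=267, 40+=2234
Dependents (band 0–9 + band 40+) = 177 + 2234 = 2411; working-age = 1406; ratio = 2411/1406 × 100 = 171.5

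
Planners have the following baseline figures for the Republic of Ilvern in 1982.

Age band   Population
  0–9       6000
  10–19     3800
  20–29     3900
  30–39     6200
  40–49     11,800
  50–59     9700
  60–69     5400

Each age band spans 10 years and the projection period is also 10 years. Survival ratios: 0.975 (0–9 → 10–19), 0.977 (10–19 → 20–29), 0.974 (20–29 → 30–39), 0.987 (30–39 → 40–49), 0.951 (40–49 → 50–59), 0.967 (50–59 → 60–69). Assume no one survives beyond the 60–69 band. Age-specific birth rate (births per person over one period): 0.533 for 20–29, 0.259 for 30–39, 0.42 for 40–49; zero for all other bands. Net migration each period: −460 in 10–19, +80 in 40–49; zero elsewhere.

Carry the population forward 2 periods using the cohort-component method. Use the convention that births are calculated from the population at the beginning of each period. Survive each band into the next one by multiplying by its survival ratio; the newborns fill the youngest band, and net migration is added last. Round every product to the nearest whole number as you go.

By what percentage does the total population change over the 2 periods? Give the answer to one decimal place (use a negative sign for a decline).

Period 1:
Births: 3900 * 0.533 = 2079  |  6200 * 0.259 = 1606  |  11800 * 0.42 = 4956 ⇒ total 8641
10–19: 6000 * 0.975 = 5850
20–29: 3800 * 0.977 = 3713
30–39: 3900 * 0.974 = 3799
40–49: 6200 * 0.987 = 6119
50–59: 11800 * 0.951 = 11222
60–69: 9700 * 0.967 = 9380
Net migration: 10–19 − 460 → 5390; 40–49 + 80 → 6199
Population now: 0–9=8641, 10–19=5390, 20–29=3713, 30–39=3799, 40–49=6199, 50–59=11222, 60–69=9380
Period 2:
Births: 3713 * 0.533 = 1979  |  3799 * 0.259 = 984  |  6199 * 0.42 = 2604 ⇒ total 5567
10–19: 8641 * 0.975 = 8425
20–29: 5390 * 0.977 = 5266
30–39: 3713 * 0.974 = 3616
40–49: 3799 * 0.987 = 3750
50–59: 6199 * 0.951 = 5895
60–69: 11222 * 0.967 = 10852
Net migration: 10–19 − 460 → 7965; 40–49 + 80 → 3830
Population now: 0–9=5567, 10–19=7965, 20–29=5266, 30–39=3616, 40–49=3830, 50–59=5895, 60–69=10852
Total: 46800 → 42991; change = -3809; percentage change = -8.1%

-8.1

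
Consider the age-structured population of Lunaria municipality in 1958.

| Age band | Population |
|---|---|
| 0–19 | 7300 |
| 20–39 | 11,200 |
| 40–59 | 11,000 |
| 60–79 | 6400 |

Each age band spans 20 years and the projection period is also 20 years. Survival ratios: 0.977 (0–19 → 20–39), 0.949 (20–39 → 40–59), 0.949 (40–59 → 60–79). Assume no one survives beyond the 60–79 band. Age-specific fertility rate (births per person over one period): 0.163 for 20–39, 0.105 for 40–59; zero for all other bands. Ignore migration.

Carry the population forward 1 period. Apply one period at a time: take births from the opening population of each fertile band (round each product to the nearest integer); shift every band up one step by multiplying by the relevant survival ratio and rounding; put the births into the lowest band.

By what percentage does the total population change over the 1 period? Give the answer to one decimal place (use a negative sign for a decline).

-13.1

After projecting period 1:
Births: 11200 × 0.163 = 1826  |  11000 × 0.105 = 1155 — total 2981
20–39: 7300 × 0.977 = 7132
40–59: 11200 × 0.949 = 10629
60–79: 11000 × 0.949 = 10439
→ [2981, 7132, 10629, 10439]
Total: 35900 → 31181; change = -4719; percentage change = -13.1%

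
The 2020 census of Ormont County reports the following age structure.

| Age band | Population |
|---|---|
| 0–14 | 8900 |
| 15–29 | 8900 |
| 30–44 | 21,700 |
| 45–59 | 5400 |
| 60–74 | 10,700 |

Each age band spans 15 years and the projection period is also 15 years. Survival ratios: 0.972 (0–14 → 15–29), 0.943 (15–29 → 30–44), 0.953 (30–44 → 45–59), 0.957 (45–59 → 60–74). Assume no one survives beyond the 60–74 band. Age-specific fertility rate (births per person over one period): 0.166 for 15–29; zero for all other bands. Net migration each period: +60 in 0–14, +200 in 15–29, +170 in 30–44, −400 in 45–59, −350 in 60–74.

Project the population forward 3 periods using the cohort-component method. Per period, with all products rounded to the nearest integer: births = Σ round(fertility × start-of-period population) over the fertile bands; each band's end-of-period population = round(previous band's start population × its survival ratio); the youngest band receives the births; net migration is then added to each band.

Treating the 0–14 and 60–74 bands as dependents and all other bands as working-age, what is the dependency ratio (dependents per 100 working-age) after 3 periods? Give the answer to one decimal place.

66.4

Period 1.
Births: 8900 × 0.166 = 1477
15–29: 8900 × 0.972 = 8651
30–44: 8900 × 0.943 = 8393
45–59: 21700 × 0.953 = 20680
60–74: 5400 × 0.957 = 5168
Net migration: 0–14 + 60 → 1537; 15–29 + 200 → 8851; 30–44 + 170 → 8563; 45–59 − 400 → 20280; 60–74 − 350 → 4818
Population now: 0–14=1537, 15–29=8851, 30–44=8563, 45–59=20280, 60–74=4818
Period 2.
Births: 8851 × 0.166 = 1469
15–29: 1537 × 0.972 = 1494
30–44: 8851 × 0.943 = 8346
45–59: 8563 × 0.953 = 8161
60–74: 20280 × 0.957 = 19408
Net migration: 0–14 + 60 → 1529; 15–29 + 200 → 1694; 30–44 + 170 → 8516; 45–59 − 400 → 7761; 60–74 − 350 → 19058
Population now: 0–14=1529, 15–29=1694, 30–44=8516, 45–59=7761, 60–74=19058
Period 3.
Births: 1694 × 0.166 = 281
15–29: 1529 × 0.972 = 1486
30–44: 1694 × 0.943 = 1597
45–59: 8516 × 0.953 = 8116
60–74: 7761 × 0.957 = 7427
Net migration: 0–14 + 60 → 341; 15–29 + 200 → 1686; 30–44 + 170 → 1767; 45–59 − 400 → 7716; 60–74 − 350 → 7077
Population now: 0–14=341, 15–29=1686, 30–44=1767, 45–59=7716, 60–74=7077
Dependents (band 0–14 + band 60–74) = 341 + 7077 = 7418; working-age = 11169; ratio = 7418/11169 × 100 = 66.4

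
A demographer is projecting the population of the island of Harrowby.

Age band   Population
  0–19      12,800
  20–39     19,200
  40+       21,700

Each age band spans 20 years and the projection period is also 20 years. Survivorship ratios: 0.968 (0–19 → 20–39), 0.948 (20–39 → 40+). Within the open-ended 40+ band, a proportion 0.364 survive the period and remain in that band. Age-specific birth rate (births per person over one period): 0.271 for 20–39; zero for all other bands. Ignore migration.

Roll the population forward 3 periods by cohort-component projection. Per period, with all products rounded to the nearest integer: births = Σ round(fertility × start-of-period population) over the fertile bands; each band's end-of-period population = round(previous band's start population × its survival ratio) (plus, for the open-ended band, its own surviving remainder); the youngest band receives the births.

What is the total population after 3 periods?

17125

Period 1:
Births: 19200 × 0.271 = 5203
20–39: 12800 × 0.968 = 12390
40+: 19200 × 0.948 + 21700 × 0.364 = 18202 + 7899 = 26101
→ [5203, 12390, 26101]
Period 2:
Births: 12390 × 0.271 = 3358
20–39: 5203 × 0.968 = 5037
40+: 12390 × 0.948 + 26101 × 0.364 = 11746 + 9501 = 21247
→ [3358, 5037, 21247]
Period 3:
Births: 5037 × 0.271 = 1365
20–39: 3358 × 0.968 = 3251
40+: 5037 × 0.948 + 21247 × 0.364 = 4775 + 7734 = 12509
→ [1365, 3251, 12509]
Total after period 3: 1365 + 3251 + 12509 = 17125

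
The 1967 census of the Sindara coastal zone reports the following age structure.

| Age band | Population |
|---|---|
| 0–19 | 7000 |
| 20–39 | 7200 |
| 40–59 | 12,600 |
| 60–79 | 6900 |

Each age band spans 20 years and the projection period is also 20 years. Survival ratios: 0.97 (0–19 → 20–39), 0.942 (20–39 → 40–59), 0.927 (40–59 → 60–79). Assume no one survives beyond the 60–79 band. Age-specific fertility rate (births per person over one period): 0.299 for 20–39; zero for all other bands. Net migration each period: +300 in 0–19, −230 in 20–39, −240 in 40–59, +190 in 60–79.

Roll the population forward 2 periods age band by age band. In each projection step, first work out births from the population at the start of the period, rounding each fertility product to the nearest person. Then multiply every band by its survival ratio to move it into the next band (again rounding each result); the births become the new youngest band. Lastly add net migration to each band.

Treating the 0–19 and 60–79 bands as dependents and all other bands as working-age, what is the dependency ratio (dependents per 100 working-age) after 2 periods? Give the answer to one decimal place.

Let group 1 be 0–19 through group 4 = 60–79.
— Period 1 —
Births: 7200 * 0.299 = 2153
Group 2: 7000 * 0.97 = 6790
Group 3: 7200 * 0.942 = 6782
Group 4: 12600 * 0.927 = 11680
Net migration: Group 1 + 300 → 2453; Group 2 − 230 → 6560; Group 3 − 240 → 6542; Group 4 + 190 → 11870
End of period: [2453, 6560, 6542, 11870]
— Period 2 —
Births: 6560 * 0.299 = 1961
Group 2: 2453 * 0.97 = 2379
Group 3: 6560 * 0.942 = 6180
Group 4: 6542 * 0.927 = 6064
Net migration: Group 1 + 300 → 2261; Group 2 − 230 → 2149; Group 3 − 240 → 5940; Group 4 + 190 → 6254
End of period: [2261, 2149, 5940, 6254]
Dependents (band 0–19 + band 60–79) = 2261 + 6254 = 8515; working-age = 8089; ratio = 8515/8089 × 100 = 105.3

105.3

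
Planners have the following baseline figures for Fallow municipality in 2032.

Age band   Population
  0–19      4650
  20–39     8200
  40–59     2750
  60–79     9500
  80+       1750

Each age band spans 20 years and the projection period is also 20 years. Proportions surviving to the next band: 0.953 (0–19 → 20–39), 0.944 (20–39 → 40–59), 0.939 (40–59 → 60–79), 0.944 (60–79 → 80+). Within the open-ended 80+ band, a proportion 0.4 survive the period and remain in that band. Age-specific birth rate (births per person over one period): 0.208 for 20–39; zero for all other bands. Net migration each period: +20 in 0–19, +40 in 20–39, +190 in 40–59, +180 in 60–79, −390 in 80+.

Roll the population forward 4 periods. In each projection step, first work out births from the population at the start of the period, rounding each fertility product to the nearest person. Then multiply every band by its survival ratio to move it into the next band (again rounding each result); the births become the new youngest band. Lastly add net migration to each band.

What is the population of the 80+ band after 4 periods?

After projecting period 1:
Births: 8200 * 0.208 = 1706
20–39: 4650 * 0.953 = 4431
40–59: 8200 * 0.944 = 7741
60–79: 2750 * 0.939 = 2582
80+: 9500 * 0.944 + 1750 * 0.4 = 8968 + 700 = 9668
Net migration: 0–19 + 20 → 1726; 20–39 + 40 → 4471; 40–59 + 190 → 7931; 60–79 + 180 → 2762; 80+ − 390 → 9278
Population now: 0–19=1726, 20–39=4471, 40–59=7931, 60–79=2762, 80+=9278
After projecting period 2:
Births: 4471 * 0.208 = 930
20–39: 1726 * 0.953 = 1645
40–59: 4471 * 0.944 = 4221
60–79: 7931 * 0.939 = 7447
80+: 2762 * 0.944 + 9278 * 0.4 = 2607 + 3711 = 6318
Net migration: 0–19 + 20 → 950; 20–39 + 40 → 1685; 40–59 + 190 → 4411; 60–79 + 180 → 7627; 80+ − 390 → 5928
Population now: 0–19=950, 20–39=1685, 40–59=4411, 60–79=7627, 80+=5928
After projecting period 3:
Births: 1685 * 0.208 = 350
20–39: 950 * 0.953 = 905
40–59: 1685 * 0.944 = 1591
60–79: 4411 * 0.939 = 4142
80+: 7627 * 0.944 + 5928 * 0.4 = 7200 + 2371 = 9571
Net migration: 0–19 + 20 → 370; 20–39 + 40 → 945; 40–59 + 190 → 1781; 60–79 + 180 → 4322; 80+ − 390 → 9181
Population now: 0–19=370, 20–39=945, 40–59=1781, 60–79=4322, 80+=9181
After projecting period 4:
Births: 945 * 0.208 = 197
20–39: 370 * 0.953 = 353
40–59: 945 * 0.944 = 892
60–79: 1781 * 0.939 = 1672
80+: 4322 * 0.944 + 9181 * 0.4 = 4080 + 3672 = 7752
Net migration: 0–19 + 20 → 217; 20–39 + 40 → 393; 40–59 + 190 → 1082; 60–79 + 180 → 1852; 80+ − 390 → 7362
Population now: 0–19=217, 20–39=393, 40–59=1082, 60–79=1852, 80+=7362

7362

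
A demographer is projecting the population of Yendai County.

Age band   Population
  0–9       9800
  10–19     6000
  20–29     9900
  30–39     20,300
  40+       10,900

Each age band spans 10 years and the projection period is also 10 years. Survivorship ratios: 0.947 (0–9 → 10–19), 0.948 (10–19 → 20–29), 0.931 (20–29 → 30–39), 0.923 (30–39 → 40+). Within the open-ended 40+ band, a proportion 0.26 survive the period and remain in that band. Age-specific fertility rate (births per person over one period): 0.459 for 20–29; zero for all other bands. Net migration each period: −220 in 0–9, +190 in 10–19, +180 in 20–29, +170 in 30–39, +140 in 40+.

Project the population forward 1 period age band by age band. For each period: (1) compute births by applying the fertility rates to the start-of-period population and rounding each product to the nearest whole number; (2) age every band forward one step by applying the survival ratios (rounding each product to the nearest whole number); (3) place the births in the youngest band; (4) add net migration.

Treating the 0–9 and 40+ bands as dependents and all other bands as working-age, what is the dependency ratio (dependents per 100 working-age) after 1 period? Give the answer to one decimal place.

105.3

After projecting period 1:
Births: 9900 × 0.459 = 4544
10–19: 9800 × 0.947 = 9281
20–29: 6000 × 0.948 = 5688
30–39: 9900 × 0.931 = 9217
40+: 20300 × 0.923 + 10900 × 0.26 = 18737 + 2834 = 21571
Net migration: 0–9 − 220 → 4324; 10–19 + 190 → 9471; 20–29 + 180 → 5868; 30–39 + 170 → 9387; 40+ + 140 → 21711
End of period: [4324, 9471, 5868, 9387, 21711]
Dependents (band 0–9 + band 40+) = 4324 + 21711 = 26035; working-age = 24726; ratio = 26035/24726 × 100 = 105.3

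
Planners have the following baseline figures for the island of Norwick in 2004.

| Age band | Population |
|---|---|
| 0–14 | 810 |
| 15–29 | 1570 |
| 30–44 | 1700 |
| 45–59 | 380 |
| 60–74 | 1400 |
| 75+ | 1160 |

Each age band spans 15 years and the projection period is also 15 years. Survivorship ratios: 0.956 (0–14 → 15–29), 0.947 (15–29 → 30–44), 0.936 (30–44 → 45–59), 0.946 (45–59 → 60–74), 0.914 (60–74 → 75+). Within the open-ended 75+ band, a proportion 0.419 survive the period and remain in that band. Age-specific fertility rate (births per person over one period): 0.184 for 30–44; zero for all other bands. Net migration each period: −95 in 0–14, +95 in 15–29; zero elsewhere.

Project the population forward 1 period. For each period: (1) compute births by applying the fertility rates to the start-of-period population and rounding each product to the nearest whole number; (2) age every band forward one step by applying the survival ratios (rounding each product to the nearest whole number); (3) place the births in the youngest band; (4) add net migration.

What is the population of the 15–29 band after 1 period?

After projecting period 1:
Births: 1700 × 0.184 = 313
15–29: 810 × 0.956 = 774
30–44: 1570 × 0.947 = 1487
45–59: 1700 × 0.936 = 1591
60–74: 380 × 0.946 = 359
75+: 1400 × 0.914 + 1160 × 0.419 = 1280 + 486 = 1766
Net migration: 0–14 − 95 → 218; 15–29 + 95 → 869
End of period: [218, 869, 1487, 1591, 359, 1766]

869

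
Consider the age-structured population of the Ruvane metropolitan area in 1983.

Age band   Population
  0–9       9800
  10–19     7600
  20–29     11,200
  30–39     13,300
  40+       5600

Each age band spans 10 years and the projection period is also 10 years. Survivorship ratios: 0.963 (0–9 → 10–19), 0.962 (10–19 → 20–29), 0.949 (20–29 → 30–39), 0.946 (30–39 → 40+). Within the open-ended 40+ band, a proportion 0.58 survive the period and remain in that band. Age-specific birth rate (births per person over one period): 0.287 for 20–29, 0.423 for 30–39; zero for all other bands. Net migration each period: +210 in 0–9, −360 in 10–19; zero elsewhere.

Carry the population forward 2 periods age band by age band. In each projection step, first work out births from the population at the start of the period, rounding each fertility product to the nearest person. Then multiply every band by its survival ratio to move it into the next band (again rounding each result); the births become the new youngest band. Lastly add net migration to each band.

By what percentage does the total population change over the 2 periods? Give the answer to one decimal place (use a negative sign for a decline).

5.4

Call the groups 1 to 5, youngest first.
After projecting period 1:
Births: 11200 * 0.287 = 3214 ; 13300 * 0.423 = 5626 → total 8840
Group 2: 9800 * 0.963 = 9437
Group 3: 7600 * 0.962 = 7311
Group 4: 11200 * 0.949 = 10629
Group 5: 13300 * 0.946 + 5600 * 0.58 = 12582 + 3248 = 15830
Net migration: Group 1 + 210 → 9050; Group 2 − 360 → 9077
Population now: 0–9=9050, 10–19=9077, 20–29=7311, 30–39=10629, 40+=15830
After projecting period 2:
Births: 7311 * 0.287 = 2098 ; 10629 * 0.423 = 4496 → total 6594
Group 2: 9050 * 0.963 = 8715
Group 3: 9077 * 0.962 = 8732
Group 4: 7311 * 0.949 = 6938
Group 5: 10629 * 0.946 + 15830 * 0.58 = 10055 + 9181 = 19236
Net migration: Group 1 + 210 → 6804; Group 2 − 360 → 8355
Population now: 0–9=6804, 10–19=8355, 20–29=8732, 30–39=6938, 40+=19236
Total: 47500 → 50065; change = 2565; percentage change = 5.4%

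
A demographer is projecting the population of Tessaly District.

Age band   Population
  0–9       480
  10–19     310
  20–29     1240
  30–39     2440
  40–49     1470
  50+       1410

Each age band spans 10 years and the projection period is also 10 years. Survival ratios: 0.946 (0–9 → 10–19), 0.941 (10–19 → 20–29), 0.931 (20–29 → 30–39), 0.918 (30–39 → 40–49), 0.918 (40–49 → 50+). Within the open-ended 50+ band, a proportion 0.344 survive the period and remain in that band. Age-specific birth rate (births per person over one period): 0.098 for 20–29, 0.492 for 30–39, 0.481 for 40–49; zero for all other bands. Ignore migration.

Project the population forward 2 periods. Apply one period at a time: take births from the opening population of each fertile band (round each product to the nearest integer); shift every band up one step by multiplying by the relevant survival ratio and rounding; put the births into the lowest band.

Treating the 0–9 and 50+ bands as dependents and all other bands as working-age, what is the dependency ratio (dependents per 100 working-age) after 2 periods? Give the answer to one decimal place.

Period 1:
Births: 1240 × 0.098 = 122 ; 2440 × 0.492 = 1200 ; 1470 × 0.481 = 707 → total 2029
10–19: 480 × 0.946 = 454
20–29: 310 × 0.941 = 292
30–39: 1240 × 0.931 = 1154
40–49: 2440 × 0.918 = 2240
50+: 1470 × 0.918 + 1410 × 0.344 = 1349 + 485 = 1834
Population now: 0–9=2029, 10–19=454, 20–29=292, 30–39=1154, 40–49=2240, 50+=1834
Period 2:
Births: 292 × 0.098 = 29 ; 1154 × 0.492 = 568 ; 2240 × 0.481 = 1077 → total 1674
10–19: 2029 × 0.946 = 1919
20–29: 454 × 0.941 = 427
30–39: 292 × 0.931 = 272
40–49: 1154 × 0.918 = 1059
50+: 2240 × 0.918 + 1834 × 0.344 = 2056 + 631 = 2687
Population now: 0–9=1674, 10–19=1919, 20–29=427, 30–39=272, 40–49=1059, 50+=2687
Dependents (band 0–9 + band 50+) = 1674 + 2687 = 4361; working-age = 3677; ratio = 4361/3677 × 100 = 118.6

118.6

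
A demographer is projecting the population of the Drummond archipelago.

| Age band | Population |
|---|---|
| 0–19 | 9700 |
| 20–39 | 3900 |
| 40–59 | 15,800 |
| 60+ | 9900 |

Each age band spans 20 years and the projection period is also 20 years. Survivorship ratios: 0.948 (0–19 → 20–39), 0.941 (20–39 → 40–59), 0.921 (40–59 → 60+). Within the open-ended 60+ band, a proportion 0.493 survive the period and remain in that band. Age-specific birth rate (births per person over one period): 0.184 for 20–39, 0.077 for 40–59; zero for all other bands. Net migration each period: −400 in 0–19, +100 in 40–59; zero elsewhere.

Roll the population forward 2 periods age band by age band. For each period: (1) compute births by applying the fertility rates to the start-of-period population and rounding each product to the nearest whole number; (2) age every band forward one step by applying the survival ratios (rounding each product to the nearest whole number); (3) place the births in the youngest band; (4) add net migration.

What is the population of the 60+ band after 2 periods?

13052

Call the bands 1 to 4, youngest first.
After projecting period 1:
Births: 3900 × 0.184 = 718, 15800 × 0.077 = 1217 ⇒ total 1935
Band 2: 9700 × 0.948 = 9196
Band 3: 3900 × 0.941 = 3670
Band 4: 15800 × 0.921 + 9900 × 0.493 = 14552 + 4881 = 19433
Net migration: Band 1 − 400 → 1535; Band 3 + 100 → 3770
Giving 1535 / 9196 / 3770 / 19433.
After projecting period 2:
Births: 9196 × 0.184 = 1692, 3770 × 0.077 = 290 ⇒ total 1982
Band 2: 1535 × 0.948 = 1455
Band 3: 9196 × 0.941 = 8653
Band 4: 3770 × 0.921 + 19433 × 0.493 = 3472 + 9580 = 13052
Net migration: Band 1 − 400 → 1582; Band 3 + 100 → 8753
Giving 1582 / 1455 / 8753 / 13052.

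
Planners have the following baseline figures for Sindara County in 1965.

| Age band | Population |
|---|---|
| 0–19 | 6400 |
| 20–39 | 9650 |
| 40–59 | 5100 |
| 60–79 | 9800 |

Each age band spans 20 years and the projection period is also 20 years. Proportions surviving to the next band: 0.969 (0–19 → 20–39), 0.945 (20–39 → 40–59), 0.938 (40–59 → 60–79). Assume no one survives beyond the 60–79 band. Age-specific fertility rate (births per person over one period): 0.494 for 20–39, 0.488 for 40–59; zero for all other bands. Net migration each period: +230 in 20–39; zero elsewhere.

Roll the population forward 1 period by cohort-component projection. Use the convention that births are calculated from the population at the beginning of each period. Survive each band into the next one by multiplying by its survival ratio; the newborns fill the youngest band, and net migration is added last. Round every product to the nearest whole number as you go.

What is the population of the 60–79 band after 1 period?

Period 1.
Births: 9650 * 0.494 = 4767 ; 5100 * 0.488 = 2489 — total 7256
20–39: 6400 * 0.969 = 6202
40–59: 9650 * 0.945 = 9119
60–79: 5100 * 0.938 = 4784
Net migration: 20–39 + 230 → 6432
→ [7256, 6432, 9119, 4784]

4784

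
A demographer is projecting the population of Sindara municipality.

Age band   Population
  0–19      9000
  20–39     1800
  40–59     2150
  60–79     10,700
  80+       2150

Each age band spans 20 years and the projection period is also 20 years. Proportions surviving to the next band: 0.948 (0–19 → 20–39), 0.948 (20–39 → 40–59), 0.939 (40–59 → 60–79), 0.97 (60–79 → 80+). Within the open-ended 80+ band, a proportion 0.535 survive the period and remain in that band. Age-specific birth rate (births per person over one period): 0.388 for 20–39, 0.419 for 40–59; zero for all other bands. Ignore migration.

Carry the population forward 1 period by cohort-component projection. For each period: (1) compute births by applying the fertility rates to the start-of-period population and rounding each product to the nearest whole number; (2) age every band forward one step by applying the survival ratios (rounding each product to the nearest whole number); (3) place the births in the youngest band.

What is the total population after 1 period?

Period 1:
Births: 1800 × 0.388 = 698 ; 2150 × 0.419 = 901 ⇒ total 1599
20–39: 9000 × 0.948 = 8532
40–59: 1800 × 0.948 = 1706
60–79: 2150 × 0.939 = 2019
80+: 10700 × 0.97 + 2150 × 0.535 = 10379 + 1150 = 11529
Giving 1599 / 8532 / 1706 / 2019 / 11529.
Total after period 1: 1599 + 8532 + 1706 + 2019 + 11529 = 25385

25385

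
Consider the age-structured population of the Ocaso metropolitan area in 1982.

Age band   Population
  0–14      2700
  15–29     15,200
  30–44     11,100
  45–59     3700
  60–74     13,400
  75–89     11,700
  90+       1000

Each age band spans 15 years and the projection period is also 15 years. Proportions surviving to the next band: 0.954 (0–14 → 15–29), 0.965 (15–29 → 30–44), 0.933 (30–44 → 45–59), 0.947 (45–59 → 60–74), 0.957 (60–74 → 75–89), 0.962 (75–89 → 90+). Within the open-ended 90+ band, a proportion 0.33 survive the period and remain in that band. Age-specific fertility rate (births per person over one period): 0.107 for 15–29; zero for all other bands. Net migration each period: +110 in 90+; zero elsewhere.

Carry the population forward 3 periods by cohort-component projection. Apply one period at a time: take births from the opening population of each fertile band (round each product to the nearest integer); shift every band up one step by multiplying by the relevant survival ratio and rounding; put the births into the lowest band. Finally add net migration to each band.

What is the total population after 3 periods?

Call the groups 1 to 7, youngest first.
Period 1.
Births: 15200 × 0.107 = 1626
Group 2: 2700 × 0.954 = 2576
Group 3: 15200 × 0.965 = 14668
Group 4: 11100 × 0.933 = 10356
Group 5: 3700 × 0.947 = 3504
Group 6: 13400 × 0.957 = 12824
Group 7: 11700 × 0.962 + 1000 × 0.33 = 11255 + 330 = 11585
Net migration: Group 7 + 110 → 11695
End of period: [1626, 2576, 14668, 10356, 3504, 12824, 11695]
Period 2.
Births: 2576 × 0.107 = 276
Group 2: 1626 × 0.954 = 1551
Group 3: 2576 × 0.965 = 2486
Group 4: 14668 × 0.933 = 13685
Group 5: 10356 × 0.947 = 9807
Group 6: 3504 × 0.957 = 3353
Group 7: 12824 × 0.962 + 11695 × 0.33 = 12337 + 3859 = 16196
Net migration: Group 7 + 110 → 16306
End of period: [276, 1551, 2486, 13685, 9807, 3353, 16306]
Period 3.
Births: 1551 × 0.107 = 166
Group 2: 276 × 0.954 = 263
Group 3: 1551 × 0.965 = 1497
Group 4: 2486 × 0.933 = 2319
Group 5: 13685 × 0.947 = 12960
Group 6: 9807 × 0.957 = 9385
Group 7: 3353 × 0.962 + 16306 × 0.33 = 3226 + 5381 = 8607
Net migration: Group 7 + 110 → 8717
End of period: [166, 263, 1497, 2319, 12960, 9385, 8717]
Total after period 3: 166 + 263 + 1497 + 2319 + 12960 + 9385 + 8717 = 35307

35307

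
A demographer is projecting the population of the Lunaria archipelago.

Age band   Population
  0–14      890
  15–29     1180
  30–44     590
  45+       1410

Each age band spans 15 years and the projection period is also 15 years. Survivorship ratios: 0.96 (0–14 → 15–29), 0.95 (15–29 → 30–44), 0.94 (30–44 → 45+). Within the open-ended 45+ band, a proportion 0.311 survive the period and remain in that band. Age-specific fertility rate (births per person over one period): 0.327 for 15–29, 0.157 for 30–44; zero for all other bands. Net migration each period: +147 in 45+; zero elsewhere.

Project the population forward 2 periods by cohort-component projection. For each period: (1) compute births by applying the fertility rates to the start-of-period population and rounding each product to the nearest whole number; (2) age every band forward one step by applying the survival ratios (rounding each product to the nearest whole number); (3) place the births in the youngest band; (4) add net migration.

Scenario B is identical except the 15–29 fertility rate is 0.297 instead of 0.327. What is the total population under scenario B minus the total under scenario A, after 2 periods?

-60

Numbering the groups 1..4 from youngest to oldest:
[period 1]
Births: 1180 * 0.327 = 386, 590 * 0.157 = 93 → total 479
Group 2: 890 * 0.96 = 854
Group 3: 1180 * 0.95 = 1121
Group 4: 590 * 0.94 + 1410 * 0.311 = 555 + 439 = 994
Net migration: Group 4 + 147 → 1141
Giving 479 / 854 / 1121 / 1141.
[period 2]
Births: 854 * 0.327 = 279, 1121 * 0.157 = 176 → total 455
Group 2: 479 * 0.96 = 460
Group 3: 854 * 0.95 = 811
Group 4: 1121 * 0.94 + 1141 * 0.311 = 1054 + 355 = 1409
Net migration: Group 4 + 147 → 1556
Giving 455 / 460 / 811 / 1556.
Scenario A total after 2 periods: 3282
Scenario B projection —
[period 1]
Births: 1180 * 0.297 = 350, 590 * 0.157 = 93 → total 443
Group 2: 890 * 0.96 = 854
Group 3: 1180 * 0.95 = 1121
Group 4: 590 * 0.94 + 1410 * 0.311 = 555 + 439 = 994
Net migration: Group 4 + 147 → 1141
Giving 443 / 854 / 1121 / 1141.
[period 2]
Births: 854 * 0.297 = 254, 1121 * 0.157 = 176 → total 430
Group 2: 443 * 0.96 = 425
Group 3: 854 * 0.95 = 811
Group 4: 1121 * 0.94 + 1141 * 0.311 = 1054 + 355 = 1409
Net migration: Group 4 + 147 → 1556
Giving 430 / 425 / 811 / 1556.
Scenario B total after 2 periods: 3222
Difference B − A = 3222 − 3282 = -60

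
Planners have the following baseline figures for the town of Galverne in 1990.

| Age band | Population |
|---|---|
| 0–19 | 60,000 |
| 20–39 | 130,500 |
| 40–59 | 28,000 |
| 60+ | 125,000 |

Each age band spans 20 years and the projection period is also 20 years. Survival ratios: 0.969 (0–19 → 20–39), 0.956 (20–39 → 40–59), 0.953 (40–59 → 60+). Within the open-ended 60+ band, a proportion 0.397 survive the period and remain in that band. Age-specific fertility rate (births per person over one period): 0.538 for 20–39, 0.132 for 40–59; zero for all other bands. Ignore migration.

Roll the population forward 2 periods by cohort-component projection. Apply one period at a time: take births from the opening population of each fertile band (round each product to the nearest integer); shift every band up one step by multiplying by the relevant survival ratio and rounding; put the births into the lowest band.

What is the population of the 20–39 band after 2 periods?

71614

After projecting period 1:
Births: 130500 * 0.538 = 70209 ; 28000 * 0.132 = 3696 — total 73905
20–39: 60000 * 0.969 = 58140
40–59: 130500 * 0.956 = 124758
60+: 28000 * 0.953 + 125000 * 0.397 = 26684 + 49625 = 76309
→ [73905, 58140, 124758, 76309]
After projecting period 2:
Births: 58140 * 0.538 = 31279 ; 124758 * 0.132 = 16468 — total 47747
20–39: 73905 * 0.969 = 71614
40–59: 58140 * 0.956 = 55582
60+: 124758 * 0.953 + 76309 * 0.397 = 118894 + 30295 = 149189
→ [47747, 71614, 55582, 149189]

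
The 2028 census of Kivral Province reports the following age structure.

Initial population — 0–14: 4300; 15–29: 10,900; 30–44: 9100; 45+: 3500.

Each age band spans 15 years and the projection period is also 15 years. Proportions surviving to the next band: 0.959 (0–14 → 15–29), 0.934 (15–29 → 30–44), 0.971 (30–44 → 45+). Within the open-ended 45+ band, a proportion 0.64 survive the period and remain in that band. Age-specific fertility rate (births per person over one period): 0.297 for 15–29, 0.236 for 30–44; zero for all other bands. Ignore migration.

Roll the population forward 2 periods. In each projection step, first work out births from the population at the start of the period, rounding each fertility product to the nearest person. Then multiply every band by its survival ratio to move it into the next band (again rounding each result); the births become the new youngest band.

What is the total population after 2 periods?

29619

After projecting period 1:
Births: 10900 * 0.297 = 3237 ; 9100 * 0.236 = 2148 ⇒ total 5385
15–29: 4300 * 0.959 = 4124
30–44: 10900 * 0.934 = 10181
45+: 9100 * 0.971 + 3500 * 0.64 = 8836 + 2240 = 11076
Giving 5385 / 4124 / 10181 / 11076.
After projecting period 2:
Births: 4124 * 0.297 = 1225 ; 10181 * 0.236 = 2403 ⇒ total 3628
15–29: 5385 * 0.959 = 5164
30–44: 4124 * 0.934 = 3852
45+: 10181 * 0.971 + 11076 * 0.64 = 9886 + 7089 = 16975
Giving 3628 / 5164 / 3852 / 16975.
Total after period 2: 3628 + 5164 + 3852 + 16975 = 29619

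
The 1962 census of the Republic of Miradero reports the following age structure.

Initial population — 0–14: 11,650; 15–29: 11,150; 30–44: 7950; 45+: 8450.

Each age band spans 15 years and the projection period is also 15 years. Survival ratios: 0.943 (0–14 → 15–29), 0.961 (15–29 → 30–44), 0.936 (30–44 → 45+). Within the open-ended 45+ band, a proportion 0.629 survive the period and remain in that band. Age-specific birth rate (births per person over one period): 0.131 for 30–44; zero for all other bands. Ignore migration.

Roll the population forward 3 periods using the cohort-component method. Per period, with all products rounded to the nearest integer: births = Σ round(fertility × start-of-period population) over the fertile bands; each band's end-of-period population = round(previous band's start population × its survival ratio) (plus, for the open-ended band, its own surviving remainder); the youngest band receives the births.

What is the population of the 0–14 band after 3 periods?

Call the groups 1 to 4, youngest first.
Period 1:
Births: 7950 × 0.131 = 1041
Group 2: 11650 × 0.943 = 10986
Group 3: 11150 × 0.961 = 10715
Group 4: 7950 × 0.936 + 8450 × 0.629 = 7441 + 5315 = 12756
End of period: [1041, 10986, 10715, 12756]
Period 2:
Births: 10715 × 0.131 = 1404
Group 2: 1041 × 0.943 = 982
Group 3: 10986 × 0.961 = 10558
Group 4: 10715 × 0.936 + 12756 × 0.629 = 10029 + 8024 = 18053
End of period: [1404, 982, 10558, 18053]
Period 3:
Births: 10558 × 0.131 = 1383
Group 2: 1404 × 0.943 = 1324
Group 3: 982 × 0.961 = 944
Group 4: 10558 × 0.936 + 18053 × 0.629 = 9882 + 11355 = 21237
End of period: [1383, 1324, 944, 21237]

1383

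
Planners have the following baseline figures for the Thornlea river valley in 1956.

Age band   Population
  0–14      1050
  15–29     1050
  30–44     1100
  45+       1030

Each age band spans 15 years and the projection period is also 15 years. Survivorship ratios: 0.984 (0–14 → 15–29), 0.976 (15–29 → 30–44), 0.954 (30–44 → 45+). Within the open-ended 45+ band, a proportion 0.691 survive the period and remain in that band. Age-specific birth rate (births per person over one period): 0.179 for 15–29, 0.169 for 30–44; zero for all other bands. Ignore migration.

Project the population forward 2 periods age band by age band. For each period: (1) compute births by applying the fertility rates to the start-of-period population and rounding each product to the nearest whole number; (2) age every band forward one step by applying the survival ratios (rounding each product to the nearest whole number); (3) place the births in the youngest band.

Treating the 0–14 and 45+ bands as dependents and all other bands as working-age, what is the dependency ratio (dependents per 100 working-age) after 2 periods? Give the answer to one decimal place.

— Period 1 —
Births: 1050 * 0.179 = 188, 1100 * 0.169 = 186 ⇒ total 374
15–29: 1050 * 0.984 = 1033
30–44: 1050 * 0.976 = 1025
45+: 1100 * 0.954 + 1030 * 0.691 = 1049 + 712 = 1761
Giving 374 / 1033 / 1025 / 1761.
— Period 2 —
Births: 1033 * 0.179 = 185, 1025 * 0.169 = 173 ⇒ total 358
15–29: 374 * 0.984 = 368
30–44: 1033 * 0.976 = 1008
45+: 1025 * 0.954 + 1761 * 0.691 = 978 + 1217 = 2195
Giving 358 / 368 / 1008 / 2195.
Dependents (band 0–14 + band 45+) = 358 + 2195 = 2553; working-age = 1376; ratio = 2553/1376 × 100 = 185.5

185.5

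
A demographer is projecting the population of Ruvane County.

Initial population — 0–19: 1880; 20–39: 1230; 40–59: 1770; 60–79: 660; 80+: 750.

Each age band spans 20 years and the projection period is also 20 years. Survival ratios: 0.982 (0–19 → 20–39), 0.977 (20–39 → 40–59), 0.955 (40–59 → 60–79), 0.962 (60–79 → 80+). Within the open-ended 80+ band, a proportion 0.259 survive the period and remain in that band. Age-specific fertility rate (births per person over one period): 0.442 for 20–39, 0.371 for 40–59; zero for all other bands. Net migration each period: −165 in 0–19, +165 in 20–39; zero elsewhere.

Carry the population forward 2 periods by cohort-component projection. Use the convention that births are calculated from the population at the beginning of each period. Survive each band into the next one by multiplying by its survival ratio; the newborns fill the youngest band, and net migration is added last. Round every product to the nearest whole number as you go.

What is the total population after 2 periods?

[period 1]
Births: 1230 × 0.442 = 544, 1770 × 0.371 = 657 ⇒ total 1201
20–39: 1880 × 0.982 = 1846
40–59: 1230 × 0.977 = 1202
60–79: 1770 × 0.955 = 1690
80+: 660 × 0.962 + 750 × 0.259 = 635 + 194 = 829
Net migration: 0–19 − 165 → 1036; 20–39 + 165 → 2011
Giving 1036 / 2011 / 1202 / 1690 / 829.
[period 2]
Births: 2011 × 0.442 = 889, 1202 × 0.371 = 446 ⇒ total 1335
20–39: 1036 × 0.982 = 1017
40–59: 2011 × 0.977 = 1965
60–79: 1202 × 0.955 = 1148
80+: 1690 × 0.962 + 829 × 0.259 = 1626 + 215 = 1841
Net migration: 0–19 − 165 → 1170; 20–39 + 165 → 1182
Giving 1170 / 1182 / 1965 / 1148 / 1841.
Total after period 2: 1170 + 1182 + 1965 + 1148 + 1841 = 7306

7306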